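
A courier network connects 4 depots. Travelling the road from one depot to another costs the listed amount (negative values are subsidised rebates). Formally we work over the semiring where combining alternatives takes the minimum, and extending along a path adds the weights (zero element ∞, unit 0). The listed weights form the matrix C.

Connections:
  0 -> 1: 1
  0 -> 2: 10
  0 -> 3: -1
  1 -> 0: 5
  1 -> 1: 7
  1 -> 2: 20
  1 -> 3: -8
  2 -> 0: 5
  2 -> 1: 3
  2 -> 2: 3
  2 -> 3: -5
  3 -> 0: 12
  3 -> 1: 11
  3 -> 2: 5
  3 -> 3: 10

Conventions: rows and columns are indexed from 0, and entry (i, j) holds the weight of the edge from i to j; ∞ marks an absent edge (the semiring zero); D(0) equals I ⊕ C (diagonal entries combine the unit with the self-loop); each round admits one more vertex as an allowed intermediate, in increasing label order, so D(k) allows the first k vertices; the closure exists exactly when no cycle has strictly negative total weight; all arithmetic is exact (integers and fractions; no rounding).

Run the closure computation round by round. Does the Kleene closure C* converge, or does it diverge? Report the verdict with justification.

D(0):
  [0, 1, 10, -1]
  [5, 0, 20, -8]
  [5, 3, 0, -5]
  [12, 11, 5, 0]
D(1):
  [0, 1, 10, -1]
  [5, 0, 15, -8]
  [5, 3, 0, -5]
  [12, 11, 5, 0]
D(2):
  [0, 1, 10, -7]
  [5, 0, 15, -8]
  [5, 3, 0, -5]
  [12, 11, 5, 0]
D(3):
  [0, 1, 10, -7]
  [5, 0, 15, -8]
  [5, 3, 0, -5]
  [10, 8, 5, 0]
D(4):
  [0, 1, -2, -7]
  [2, 0, -3, -8]
  [5, 3, 0, -5]
  [10, 8, 5, 0]
Key observation: every diagonal entry stays at the unit through all rounds, so no improving cycle exists.
Answer: CONVERGES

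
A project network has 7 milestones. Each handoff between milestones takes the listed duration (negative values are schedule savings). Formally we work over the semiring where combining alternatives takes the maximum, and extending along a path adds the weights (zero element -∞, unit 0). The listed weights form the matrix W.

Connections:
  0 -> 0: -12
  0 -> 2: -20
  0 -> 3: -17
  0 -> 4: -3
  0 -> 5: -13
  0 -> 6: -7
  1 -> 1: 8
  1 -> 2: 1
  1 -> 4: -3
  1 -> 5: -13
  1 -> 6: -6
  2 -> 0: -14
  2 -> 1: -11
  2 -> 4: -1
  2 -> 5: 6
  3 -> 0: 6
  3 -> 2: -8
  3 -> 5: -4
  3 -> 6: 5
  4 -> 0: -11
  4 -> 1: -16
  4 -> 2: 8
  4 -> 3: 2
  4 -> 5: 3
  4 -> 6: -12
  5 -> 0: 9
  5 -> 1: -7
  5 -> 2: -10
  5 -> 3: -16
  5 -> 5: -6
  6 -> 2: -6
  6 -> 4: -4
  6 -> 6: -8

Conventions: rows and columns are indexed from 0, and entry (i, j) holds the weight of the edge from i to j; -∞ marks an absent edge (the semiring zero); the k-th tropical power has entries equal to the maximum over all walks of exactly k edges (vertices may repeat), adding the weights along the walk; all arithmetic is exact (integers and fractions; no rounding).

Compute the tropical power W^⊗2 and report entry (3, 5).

W^⊗2:
  [-4, -19, 5, -1, -11, 0, -12]
  [-4, 16, 9, -1, 5, 7, 2]
  [15, -1, 7, 1, -14, 2, -13]
  [5, -11, -1, -11, 3, -2, -1]
  [12, -3, -6, -13, 7, 14, 7]
  [3, 1, -6, -8, 6, -4, 2]
  [-15, -17, 4, -2, -7, 0, -16]
Key observation: the optimum is the walk 3->2->5, with weight (-8) + 6 = -2.
Optimal value attained by: walk 3->2->5.
Answer: (W^⊗2)[3][5] = -2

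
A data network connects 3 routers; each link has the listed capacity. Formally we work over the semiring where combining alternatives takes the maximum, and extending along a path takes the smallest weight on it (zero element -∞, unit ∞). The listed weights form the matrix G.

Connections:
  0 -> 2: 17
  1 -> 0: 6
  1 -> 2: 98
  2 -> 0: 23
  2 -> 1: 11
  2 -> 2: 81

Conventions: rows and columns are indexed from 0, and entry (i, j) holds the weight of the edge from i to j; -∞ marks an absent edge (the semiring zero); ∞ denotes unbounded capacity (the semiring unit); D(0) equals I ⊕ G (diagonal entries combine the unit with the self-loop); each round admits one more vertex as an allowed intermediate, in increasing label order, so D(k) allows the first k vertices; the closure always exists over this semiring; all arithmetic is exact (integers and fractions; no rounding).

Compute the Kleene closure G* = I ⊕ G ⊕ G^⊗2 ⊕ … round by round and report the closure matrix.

D(0):
  [∞, -∞, 17]
  [6, ∞, 98]
  [23, 11, ∞]
D(1):
  [∞, -∞, 17]
  [6, ∞, 98]
  [23, 11, ∞]
D(2):
  [∞, -∞, 17]
  [6, ∞, 98]
  [23, 11, ∞]
D(3):
  [∞, 11, 17]
  [23, ∞, 98]
  [23, 11, ∞]
Answer: G* = [[∞, 11, 17], [23, ∞, 98], [23, 11, ∞]]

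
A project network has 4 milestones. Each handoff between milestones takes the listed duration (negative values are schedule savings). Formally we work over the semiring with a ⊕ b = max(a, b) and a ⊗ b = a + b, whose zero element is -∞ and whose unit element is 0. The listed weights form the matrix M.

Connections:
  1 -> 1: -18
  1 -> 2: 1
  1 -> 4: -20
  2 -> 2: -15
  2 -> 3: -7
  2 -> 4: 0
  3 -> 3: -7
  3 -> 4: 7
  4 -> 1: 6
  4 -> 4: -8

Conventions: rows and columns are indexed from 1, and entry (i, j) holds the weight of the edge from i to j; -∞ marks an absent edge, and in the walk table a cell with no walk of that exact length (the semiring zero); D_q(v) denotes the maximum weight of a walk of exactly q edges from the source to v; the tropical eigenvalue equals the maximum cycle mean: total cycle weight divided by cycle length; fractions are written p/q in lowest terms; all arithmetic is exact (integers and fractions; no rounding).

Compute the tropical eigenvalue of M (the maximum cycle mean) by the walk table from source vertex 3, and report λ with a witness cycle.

q=0: [-∞, -∞, 0, -∞]
q=1: [-∞, -∞, -7, 7]
q=2: [13, -∞, -14, 0]
q=3: [6, 14, -21, -7]
q=4: [-1, 7, 7, 14]
Optimal cycle mean attained by: cycle 1->2->4->1, total 1 + 0 + 6, length 3.
Answer: λ = 7/3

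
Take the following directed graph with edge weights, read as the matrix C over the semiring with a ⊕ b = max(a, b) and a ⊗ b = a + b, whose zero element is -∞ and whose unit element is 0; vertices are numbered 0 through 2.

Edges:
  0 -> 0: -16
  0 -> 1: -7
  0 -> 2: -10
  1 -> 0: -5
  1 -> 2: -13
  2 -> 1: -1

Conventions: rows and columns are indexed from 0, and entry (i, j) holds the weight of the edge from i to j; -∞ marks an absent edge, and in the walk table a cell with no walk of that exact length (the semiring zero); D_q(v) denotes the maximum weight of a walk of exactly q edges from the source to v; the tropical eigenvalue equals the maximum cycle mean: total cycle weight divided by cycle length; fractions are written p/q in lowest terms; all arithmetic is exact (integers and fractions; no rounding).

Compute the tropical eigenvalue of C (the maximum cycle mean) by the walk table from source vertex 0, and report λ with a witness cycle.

q=0: [0, -∞, -∞]
q=1: [-16, -7, -10]
q=2: [-12, -11, -20]
q=3: [-16, -19, -22]
Optimal cycle mean attained by: cycle 0->2->1->0, total (-10) + (-1) + (-5), length 3.
Answer: λ = -16/3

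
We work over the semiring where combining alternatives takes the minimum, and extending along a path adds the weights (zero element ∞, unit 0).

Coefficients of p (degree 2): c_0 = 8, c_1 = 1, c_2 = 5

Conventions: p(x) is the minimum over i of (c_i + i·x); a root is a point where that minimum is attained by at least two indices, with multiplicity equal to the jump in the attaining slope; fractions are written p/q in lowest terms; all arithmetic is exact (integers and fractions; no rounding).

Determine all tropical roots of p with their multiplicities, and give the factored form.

hull edge (i=0, c=8) to (i=1, c=1): slope -7, span 1
hull edge (i=1, c=1) to (i=2, c=5): slope 4, span 1
Factored form: p(x) = 5 ⊗ (x ⊕ (-4)) ⊗ (x ⊕ 7)
Answer: roots = -4 (mult 1), 7 (mult 1)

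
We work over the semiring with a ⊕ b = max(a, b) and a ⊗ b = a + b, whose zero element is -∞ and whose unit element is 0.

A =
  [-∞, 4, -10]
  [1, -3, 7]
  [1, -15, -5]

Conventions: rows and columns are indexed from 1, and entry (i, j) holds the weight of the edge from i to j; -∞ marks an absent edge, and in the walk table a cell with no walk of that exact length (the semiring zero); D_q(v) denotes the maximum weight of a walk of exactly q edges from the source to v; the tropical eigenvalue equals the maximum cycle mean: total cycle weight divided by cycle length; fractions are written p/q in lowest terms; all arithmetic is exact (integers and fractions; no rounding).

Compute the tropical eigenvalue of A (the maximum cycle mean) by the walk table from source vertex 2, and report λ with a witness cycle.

q=0: [-∞, 0, -∞]
q=1: [1, -3, 7]
q=2: [8, 5, 4]
q=3: [6, 12, 12]
Optimal cycle mean attained by: cycle 1->2->3->1, total 4 + 7 + 1, length 3.
Answer: λ = 4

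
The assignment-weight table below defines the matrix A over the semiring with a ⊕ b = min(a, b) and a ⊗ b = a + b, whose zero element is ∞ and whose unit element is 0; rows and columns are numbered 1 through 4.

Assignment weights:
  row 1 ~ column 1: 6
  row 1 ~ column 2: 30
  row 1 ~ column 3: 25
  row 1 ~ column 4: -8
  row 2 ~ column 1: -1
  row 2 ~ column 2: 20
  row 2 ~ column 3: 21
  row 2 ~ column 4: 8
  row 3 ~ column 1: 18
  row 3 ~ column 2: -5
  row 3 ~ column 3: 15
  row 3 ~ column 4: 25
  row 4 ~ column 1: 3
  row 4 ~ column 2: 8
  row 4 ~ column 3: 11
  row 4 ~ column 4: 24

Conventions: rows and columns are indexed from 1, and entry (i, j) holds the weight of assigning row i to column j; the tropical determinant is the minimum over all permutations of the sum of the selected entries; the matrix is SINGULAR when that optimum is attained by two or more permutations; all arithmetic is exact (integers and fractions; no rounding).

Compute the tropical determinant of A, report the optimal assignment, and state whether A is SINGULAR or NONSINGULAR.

σ = (1, 2, 3, 4): 6 + 20 + 15 + 24 = 65
σ = (1, 2, 4, 3): 6 + 20 + 25 + 11 = 62
σ = (1, 3, 2, 4): 6 + 21 + (-5) + 24 = 46
σ = (1, 3, 4, 2): 6 + 21 + 25 + 8 = 60
σ = (1, 4, 2, 3): 6 + 8 + (-5) + 11 = 20
σ = (1, 4, 3, 2): 6 + 8 + 15 + 8 = 37
σ = (2, 1, 3, 4): 30 + (-1) + 15 + 24 = 68
σ = (2, 1, 4, 3): 30 + (-1) + 25 + 11 = 65
σ = (2, 3, 1, 4): 30 + 21 + 18 + 24 = 93
σ = (2, 3, 4, 1): 30 + 21 + 25 + 3 = 79
σ = (2, 4, 1, 3): 30 + 8 + 18 + 11 = 67
σ = (2, 4, 3, 1): 30 + 8 + 15 + 3 = 56
σ = (3, 1, 2, 4): 25 + (-1) + (-5) + 24 = 43
σ = (3, 1, 4, 2): 25 + (-1) + 25 + 8 = 57
σ = (3, 2, 1, 4): 25 + 20 + 18 + 24 = 87
σ = (3, 2, 4, 1): 25 + 20 + 25 + 3 = 73
σ = (3, 4, 1, 2): 25 + 8 + 18 + 8 = 59
σ = (3, 4, 2, 1): 25 + 8 + (-5) + 3 = 31
σ = (4, 1, 2, 3): (-8) + (-1) + (-5) + 11 = -3
σ = (4, 1, 3, 2): (-8) + (-1) + 15 + 8 = 14
σ = (4, 2, 1, 3): (-8) + 20 + 18 + 11 = 41
σ = (4, 2, 3, 1): (-8) + 20 + 15 + 3 = 30
σ = (4, 3, 1, 2): (-8) + 21 + 18 + 8 = 39
σ = (4, 3, 2, 1): (-8) + 21 + (-5) + 3 = 11
Optimal value attained by: σ = (4, 1, 2, 3).
Answer: det⊕(A) = -3; verdict: NONSINGULAR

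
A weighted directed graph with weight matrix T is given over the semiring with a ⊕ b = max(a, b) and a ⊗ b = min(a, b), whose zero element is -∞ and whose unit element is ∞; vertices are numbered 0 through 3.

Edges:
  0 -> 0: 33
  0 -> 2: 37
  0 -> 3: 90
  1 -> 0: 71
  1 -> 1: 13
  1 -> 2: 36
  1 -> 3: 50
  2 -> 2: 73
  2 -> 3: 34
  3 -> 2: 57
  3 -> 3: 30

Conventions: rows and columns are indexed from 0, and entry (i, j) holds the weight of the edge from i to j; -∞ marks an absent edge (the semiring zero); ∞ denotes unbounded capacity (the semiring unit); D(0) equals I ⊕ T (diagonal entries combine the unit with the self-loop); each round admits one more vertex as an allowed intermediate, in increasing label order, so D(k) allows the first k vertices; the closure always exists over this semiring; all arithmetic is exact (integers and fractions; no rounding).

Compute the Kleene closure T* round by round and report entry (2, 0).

D(0):
  [∞, -∞, 37, 90]
  [71, ∞, 36, 50]
  [-∞, -∞, ∞, 34]
  [-∞, -∞, 57, ∞]
D(1):
  [∞, -∞, 37, 90]
  [71, ∞, 37, 71]
  [-∞, -∞, ∞, 34]
  [-∞, -∞, 57, ∞]
D(2):
  [∞, -∞, 37, 90]
  [71, ∞, 37, 71]
  [-∞, -∞, ∞, 34]
  [-∞, -∞, 57, ∞]
D(3):
  [∞, -∞, 37, 90]
  [71, ∞, 37, 71]
  [-∞, -∞, ∞, 34]
  [-∞, -∞, 57, ∞]
D(4):
  [∞, -∞, 57, 90]
  [71, ∞, 57, 71]
  [-∞, -∞, ∞, 34]
  [-∞, -∞, 57, ∞]
Answer: T*[2][0] = -∞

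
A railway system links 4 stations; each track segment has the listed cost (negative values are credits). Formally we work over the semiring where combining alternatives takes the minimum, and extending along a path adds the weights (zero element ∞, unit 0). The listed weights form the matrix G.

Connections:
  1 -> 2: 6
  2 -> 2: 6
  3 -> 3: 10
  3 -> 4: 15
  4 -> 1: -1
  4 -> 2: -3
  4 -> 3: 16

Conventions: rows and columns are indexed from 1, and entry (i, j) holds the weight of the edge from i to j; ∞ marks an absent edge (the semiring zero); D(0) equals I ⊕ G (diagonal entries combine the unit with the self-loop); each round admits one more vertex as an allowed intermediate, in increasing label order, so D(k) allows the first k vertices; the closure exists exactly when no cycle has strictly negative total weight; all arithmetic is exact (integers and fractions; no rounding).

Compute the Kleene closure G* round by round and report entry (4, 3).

D(0):
  [0, 6, ∞, ∞]
  [∞, 0, ∞, ∞]
  [∞, ∞, 0, 15]
  [-1, -3, 16, 0]
D(1):
  [0, 6, ∞, ∞]
  [∞, 0, ∞, ∞]
  [∞, ∞, 0, 15]
  [-1, -3, 16, 0]
D(2):
  [0, 6, ∞, ∞]
  [∞, 0, ∞, ∞]
  [∞, ∞, 0, 15]
  [-1, -3, 16, 0]
D(3):
  [0, 6, ∞, ∞]
  [∞, 0, ∞, ∞]
  [∞, ∞, 0, 15]
  [-1, -3, 16, 0]
D(4):
  [0, 6, ∞, ∞]
  [∞, 0, ∞, ∞]
  [14, 12, 0, 15]
  [-1, -3, 16, 0]
Answer: G*[4][3] = 16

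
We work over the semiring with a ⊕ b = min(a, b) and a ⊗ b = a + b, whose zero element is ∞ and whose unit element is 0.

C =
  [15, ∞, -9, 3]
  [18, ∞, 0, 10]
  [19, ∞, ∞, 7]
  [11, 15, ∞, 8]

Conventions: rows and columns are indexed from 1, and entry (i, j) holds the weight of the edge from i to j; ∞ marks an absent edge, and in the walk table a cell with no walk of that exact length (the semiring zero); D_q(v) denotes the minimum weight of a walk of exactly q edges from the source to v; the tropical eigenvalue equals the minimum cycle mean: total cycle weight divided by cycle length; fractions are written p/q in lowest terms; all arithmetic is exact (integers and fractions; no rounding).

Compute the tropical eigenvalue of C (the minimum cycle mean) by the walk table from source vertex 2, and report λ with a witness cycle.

q=0: [∞, 0, ∞, ∞]
q=1: [18, ∞, 0, 10]
q=2: [19, 25, 9, 7]
q=3: [18, 22, 10, 15]
q=4: [26, 30, 9, 17]
Optimal cycle mean attained by: cycle 1->3->4->1, total (-9) + 7 + 11, length 3.
Answer: λ = 3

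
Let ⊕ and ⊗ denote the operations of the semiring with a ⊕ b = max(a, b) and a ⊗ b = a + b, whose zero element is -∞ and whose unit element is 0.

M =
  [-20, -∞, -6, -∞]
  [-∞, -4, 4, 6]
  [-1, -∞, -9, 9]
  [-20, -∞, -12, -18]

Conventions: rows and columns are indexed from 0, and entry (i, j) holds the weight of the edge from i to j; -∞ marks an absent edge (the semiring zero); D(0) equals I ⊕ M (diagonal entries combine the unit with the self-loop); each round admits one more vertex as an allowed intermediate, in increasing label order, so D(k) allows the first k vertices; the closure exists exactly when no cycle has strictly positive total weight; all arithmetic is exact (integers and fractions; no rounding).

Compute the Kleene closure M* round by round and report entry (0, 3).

D(0):
  [0, -∞, -6, -∞]
  [-∞, 0, 4, 6]
  [-1, -∞, 0, 9]
  [-20, -∞, -12, 0]
D(1):
  [0, -∞, -6, -∞]
  [-∞, 0, 4, 6]
  [-1, -∞, 0, 9]
  [-20, -∞, -12, 0]
D(2):
  [0, -∞, -6, -∞]
  [-∞, 0, 4, 6]
  [-1, -∞, 0, 9]
  [-20, -∞, -12, 0]
D(3):
  [0, -∞, -6, 3]
  [3, 0, 4, 13]
  [-1, -∞, 0, 9]
  [-13, -∞, -12, 0]
D(4):
  [0, -∞, -6, 3]
  [3, 0, 4, 13]
  [-1, -∞, 0, 9]
  [-13, -∞, -12, 0]
Answer: M*[0][3] = 3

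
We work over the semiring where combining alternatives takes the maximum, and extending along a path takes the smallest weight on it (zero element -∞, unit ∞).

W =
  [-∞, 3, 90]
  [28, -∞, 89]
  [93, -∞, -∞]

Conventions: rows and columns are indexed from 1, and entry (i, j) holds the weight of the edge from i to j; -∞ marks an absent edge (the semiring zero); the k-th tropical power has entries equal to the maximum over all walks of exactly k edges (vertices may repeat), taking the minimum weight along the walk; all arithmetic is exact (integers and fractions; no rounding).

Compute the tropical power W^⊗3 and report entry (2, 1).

W^⊗2:
  [90, -∞, 3]
  [89, 3, 28]
  [-∞, 3, 90]
W^⊗3:
  [3, 3, 90]
  [28, 3, 89]
  [90, -∞, 3]
Key observation: the optimum is the walk 2->1->3->1, with weight 28 min 90 min 93 = 28.
Optimal value attained by: walk 2->1->3->1.
Answer: (W^⊗3)[2][1] = 28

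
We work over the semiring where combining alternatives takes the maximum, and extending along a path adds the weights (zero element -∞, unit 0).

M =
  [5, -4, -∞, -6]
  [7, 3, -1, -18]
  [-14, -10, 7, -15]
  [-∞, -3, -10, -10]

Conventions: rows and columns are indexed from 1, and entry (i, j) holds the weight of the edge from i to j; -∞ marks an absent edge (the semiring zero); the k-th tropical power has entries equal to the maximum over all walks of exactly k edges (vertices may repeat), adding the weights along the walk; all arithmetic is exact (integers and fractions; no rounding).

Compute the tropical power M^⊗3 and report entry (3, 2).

M^⊗2:
  [10, 1, -5, -1]
  [12, 6, 6, 1]
  [-3, -3, 14, -8]
  [4, 0, -3, -20]
M^⊗3:
  [15, 6, 2, 4]
  [17, 9, 13, 6]
  [4, 4, 21, -1]
  [9, 3, 4, -2]
Key observation: the optimum is the walk 3->3->3->2, with weight 7 + 7 + (-10) = 4.
Optimal value attained by: walk 3->3->3->2.
Answer: (M^⊗3)[3][2] = 4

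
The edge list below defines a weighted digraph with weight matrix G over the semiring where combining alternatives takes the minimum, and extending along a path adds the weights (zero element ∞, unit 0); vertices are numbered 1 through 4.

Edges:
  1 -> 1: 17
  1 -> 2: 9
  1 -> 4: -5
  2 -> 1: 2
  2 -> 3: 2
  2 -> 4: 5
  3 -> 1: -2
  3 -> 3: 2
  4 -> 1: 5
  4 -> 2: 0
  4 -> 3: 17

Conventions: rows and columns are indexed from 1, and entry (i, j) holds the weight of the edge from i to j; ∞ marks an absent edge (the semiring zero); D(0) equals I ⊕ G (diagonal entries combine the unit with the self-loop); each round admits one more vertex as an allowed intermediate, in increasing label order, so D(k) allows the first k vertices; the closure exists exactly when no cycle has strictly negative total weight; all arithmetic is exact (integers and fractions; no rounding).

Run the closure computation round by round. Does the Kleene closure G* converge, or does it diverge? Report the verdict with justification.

D(0):
  [0, 9, ∞, -5]
  [2, 0, 2, 5]
  [-2, ∞, 0, ∞]
  [5, 0, 17, 0]
D(1):
  [0, 9, ∞, -5]
  [2, 0, 2, -3]
  [-2, 7, 0, -7]
  [5, 0, 17, 0]
Detection: at round 2, diagonal entry (4, 4) turns strictly negative.
Key observation: the cycle 4->2->1->4 has total weight 0 + 2 + (-5), which is strictly negative.
Answer: DIVERGES — negative cycle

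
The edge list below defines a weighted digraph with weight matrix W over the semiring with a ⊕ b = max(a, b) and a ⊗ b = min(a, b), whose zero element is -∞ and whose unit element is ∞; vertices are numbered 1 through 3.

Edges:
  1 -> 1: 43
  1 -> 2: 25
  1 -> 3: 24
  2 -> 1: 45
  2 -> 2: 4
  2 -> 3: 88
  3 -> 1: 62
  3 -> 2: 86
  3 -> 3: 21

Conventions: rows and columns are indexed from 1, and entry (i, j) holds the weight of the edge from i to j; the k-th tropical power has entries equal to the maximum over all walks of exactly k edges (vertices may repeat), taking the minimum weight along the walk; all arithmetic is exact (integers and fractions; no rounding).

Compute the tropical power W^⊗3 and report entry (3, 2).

W^⊗2:
  [43, 25, 25]
  [62, 86, 24]
  [45, 25, 86]
W^⊗3:
  [43, 25, 25]
  [45, 25, 86]
  [62, 86, 25]
Key observation: the optimum is the walk 3->2->3->2, with weight 86 min 88 min 86 = 86.
Optimal value attained by: walk 3->2->3->2.
Answer: (W^⊗3)[3][2] = 86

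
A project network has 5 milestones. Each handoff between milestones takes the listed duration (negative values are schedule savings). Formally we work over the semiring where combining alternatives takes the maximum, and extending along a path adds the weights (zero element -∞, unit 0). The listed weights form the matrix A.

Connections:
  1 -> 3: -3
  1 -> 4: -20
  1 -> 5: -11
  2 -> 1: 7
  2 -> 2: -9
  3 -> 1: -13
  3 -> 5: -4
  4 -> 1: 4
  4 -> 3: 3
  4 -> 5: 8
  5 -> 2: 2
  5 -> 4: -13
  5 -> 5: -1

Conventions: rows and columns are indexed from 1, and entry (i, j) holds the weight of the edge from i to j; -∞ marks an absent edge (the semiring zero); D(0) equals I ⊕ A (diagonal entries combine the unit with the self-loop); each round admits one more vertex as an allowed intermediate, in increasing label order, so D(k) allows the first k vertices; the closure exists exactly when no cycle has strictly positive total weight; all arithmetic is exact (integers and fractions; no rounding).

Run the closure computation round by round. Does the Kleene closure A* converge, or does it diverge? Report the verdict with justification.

D(0):
  [0, -∞, -3, -20, -11]
  [7, 0, -∞, -∞, -∞]
  [-13, -∞, 0, -∞, -4]
  [4, -∞, 3, 0, 8]
  [-∞, 2, -∞, -13, 0]
D(1):
  [0, -∞, -3, -20, -11]
  [7, 0, 4, -13, -4]
  [-13, -∞, 0, -33, -4]
  [4, -∞, 3, 0, 8]
  [-∞, 2, -∞, -13, 0]
D(2):
  [0, -∞, -3, -20, -11]
  [7, 0, 4, -13, -4]
  [-13, -∞, 0, -33, -4]
  [4, -∞, 3, 0, 8]
  [9, 2, 6, -11, 0]
Detection: at round 3, diagonal entry (5, 5) turns strictly positive.
Key observation: the cycle 5->2->1->3->5 has total weight 2 + 7 + (-3) + (-4), which is strictly positive.
Answer: DIVERGES — positive cycle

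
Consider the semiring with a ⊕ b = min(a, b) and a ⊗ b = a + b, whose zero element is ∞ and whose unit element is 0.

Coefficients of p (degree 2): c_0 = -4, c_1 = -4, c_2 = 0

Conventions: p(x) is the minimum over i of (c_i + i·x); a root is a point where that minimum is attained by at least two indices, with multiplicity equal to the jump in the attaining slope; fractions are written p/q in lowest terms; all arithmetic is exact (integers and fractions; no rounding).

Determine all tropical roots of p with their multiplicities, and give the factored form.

hull edge (i=0, c=-4) to (i=1, c=-4): slope 0, span 1
hull edge (i=1, c=-4) to (i=2, c=0): slope 4, span 1
Factored form: p(x) = 0 ⊗ (x ⊕ (-4)) ⊗ (x ⊕ 0)
Answer: roots = -4 (mult 1), 0 (mult 1)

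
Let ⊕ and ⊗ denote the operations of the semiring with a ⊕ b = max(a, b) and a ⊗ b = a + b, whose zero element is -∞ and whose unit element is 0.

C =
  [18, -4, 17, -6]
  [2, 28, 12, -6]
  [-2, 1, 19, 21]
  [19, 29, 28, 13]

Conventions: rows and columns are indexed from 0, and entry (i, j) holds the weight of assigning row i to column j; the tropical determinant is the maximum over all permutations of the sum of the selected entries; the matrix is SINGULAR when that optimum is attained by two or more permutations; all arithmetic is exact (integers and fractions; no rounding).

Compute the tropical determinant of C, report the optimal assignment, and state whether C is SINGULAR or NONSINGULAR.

σ = (0, 1, 2, 3): 18 + 28 + 19 + 13 = 78
σ = (0, 1, 3, 2): 18 + 28 + 21 + 28 = 95
σ = (0, 2, 1, 3): 18 + 12 + 1 + 13 = 44
σ = (0, 2, 3, 1): 18 + 12 + 21 + 29 = 80
σ = (0, 3, 1, 2): 18 + (-6) + 1 + 28 = 41
σ = (0, 3, 2, 1): 18 + (-6) + 19 + 29 = 60
σ = (1, 0, 2, 3): (-4) + 2 + 19 + 13 = 30
σ = (1, 0, 3, 2): (-4) + 2 + 21 + 28 = 47
σ = (1, 2, 0, 3): (-4) + 12 + (-2) + 13 = 19
σ = (1, 2, 3, 0): (-4) + 12 + 21 + 19 = 48
σ = (1, 3, 0, 2): (-4) + (-6) + (-2) + 28 = 16
σ = (1, 3, 2, 0): (-4) + (-6) + 19 + 19 = 28
σ = (2, 0, 1, 3): 17 + 2 + 1 + 13 = 33
σ = (2, 0, 3, 1): 17 + 2 + 21 + 29 = 69
σ = (2, 1, 0, 3): 17 + 28 + (-2) + 13 = 56
σ = (2, 1, 3, 0): 17 + 28 + 21 + 19 = 85
σ = (2, 3, 0, 1): 17 + (-6) + (-2) + 29 = 38
σ = (2, 3, 1, 0): 17 + (-6) + 1 + 19 = 31
σ = (3, 0, 1, 2): (-6) + 2 + 1 + 28 = 25
σ = (3, 0, 2, 1): (-6) + 2 + 19 + 29 = 44
σ = (3, 1, 0, 2): (-6) + 28 + (-2) + 28 = 48
σ = (3, 1, 2, 0): (-6) + 28 + 19 + 19 = 60
σ = (3, 2, 0, 1): (-6) + 12 + (-2) + 29 = 33
σ = (3, 2, 1, 0): (-6) + 12 + 1 + 19 = 26
Optimal value attained by: σ = (0, 1, 3, 2).
Answer: det⊕(C) = 95; verdict: NONSINGULAR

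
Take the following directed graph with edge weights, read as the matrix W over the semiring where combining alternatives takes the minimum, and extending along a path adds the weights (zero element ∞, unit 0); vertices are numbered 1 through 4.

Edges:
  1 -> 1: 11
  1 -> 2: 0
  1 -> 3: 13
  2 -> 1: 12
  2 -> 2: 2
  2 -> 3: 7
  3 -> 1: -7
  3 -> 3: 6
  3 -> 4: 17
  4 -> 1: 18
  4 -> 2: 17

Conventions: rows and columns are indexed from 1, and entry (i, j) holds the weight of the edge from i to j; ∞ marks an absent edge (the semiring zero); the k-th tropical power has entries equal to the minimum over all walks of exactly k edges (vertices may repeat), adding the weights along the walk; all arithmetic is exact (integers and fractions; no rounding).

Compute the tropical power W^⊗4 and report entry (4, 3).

W^⊗2:
  [6, 2, 7, 30]
  [0, 4, 9, 24]
  [-1, -7, 6, 23]
  [29, 18, 24, ∞]
W^⊗3:
  [0, 4, 9, 24]
  [2, 0, 11, 26]
  [-1, -5, 0, 23]
  [17, 20, 25, 41]
W^⊗4:
  [2, 0, 11, 26]
  [4, 2, 7, 28]
  [-7, -3, 2, 17]
  [18, 17, 27, 42]
Key observation: the optimum is the walk 4->1->2->2->3, with weight 18 + 0 + 2 + 7 = 27.
Optimal value attained by: walk 4->1->2->2->3.
Answer: (W^⊗4)[4][3] = 27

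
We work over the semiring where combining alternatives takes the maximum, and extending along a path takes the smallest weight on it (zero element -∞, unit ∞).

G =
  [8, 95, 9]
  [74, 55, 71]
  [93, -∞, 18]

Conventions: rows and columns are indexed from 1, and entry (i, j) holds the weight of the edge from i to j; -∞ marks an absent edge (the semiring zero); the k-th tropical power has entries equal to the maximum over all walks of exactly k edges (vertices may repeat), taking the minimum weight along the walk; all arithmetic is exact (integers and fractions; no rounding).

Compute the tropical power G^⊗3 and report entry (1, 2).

G^⊗2:
  [74, 55, 71]
  [71, 74, 55]
  [18, 93, 18]
G^⊗3:
  [71, 74, 55]
  [74, 71, 71]
  [74, 55, 71]
Key observation: the optimum is the walk 1->2->1->2, with weight 95 min 74 min 95 = 74.
Optimal value attained by: walk 1->2->1->2.
Answer: (G^⊗3)[1][2] = 74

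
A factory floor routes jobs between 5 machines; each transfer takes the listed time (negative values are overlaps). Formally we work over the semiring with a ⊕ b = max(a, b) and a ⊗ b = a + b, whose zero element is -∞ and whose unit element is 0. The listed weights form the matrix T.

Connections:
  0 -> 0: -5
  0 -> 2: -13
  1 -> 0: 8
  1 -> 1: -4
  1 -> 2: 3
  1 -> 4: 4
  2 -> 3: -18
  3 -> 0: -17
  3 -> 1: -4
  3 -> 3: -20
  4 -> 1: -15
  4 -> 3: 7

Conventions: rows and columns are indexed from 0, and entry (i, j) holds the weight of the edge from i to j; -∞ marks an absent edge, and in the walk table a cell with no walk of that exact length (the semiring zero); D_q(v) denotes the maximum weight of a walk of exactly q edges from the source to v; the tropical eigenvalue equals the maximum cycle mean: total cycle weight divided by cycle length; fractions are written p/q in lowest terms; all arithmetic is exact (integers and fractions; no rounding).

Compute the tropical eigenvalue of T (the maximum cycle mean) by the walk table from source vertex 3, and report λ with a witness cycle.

q=0: [-∞, -∞, -∞, 0, -∞]
q=1: [-17, -4, -∞, -20, -∞]
q=2: [4, -8, -1, -40, 0]
q=3: [0, -12, -5, 7, -4]
q=4: [-4, 3, -9, 3, -8]
q=5: [11, -1, 6, -1, 7]
Optimal cycle mean attained by: cycle 1->4->3->1, total 4 + 7 + (-4), length 3.
Answer: λ = 7/3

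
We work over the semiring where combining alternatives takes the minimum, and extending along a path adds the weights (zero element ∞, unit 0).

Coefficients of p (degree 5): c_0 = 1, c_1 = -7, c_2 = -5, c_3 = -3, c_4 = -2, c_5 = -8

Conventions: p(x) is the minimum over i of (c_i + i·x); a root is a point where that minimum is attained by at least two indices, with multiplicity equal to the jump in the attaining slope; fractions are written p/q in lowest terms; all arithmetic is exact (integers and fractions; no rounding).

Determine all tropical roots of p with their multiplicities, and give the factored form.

hull edge (i=0, c=1) to (i=1, c=-7): slope -8, span 1
hull edge (i=1, c=-7) to (i=5, c=-8): slope -1/4, span 4
Factored form: p(x) = -8 ⊗ (x ⊕ 1/4) ⊗ (x ⊕ 1/4) ⊗ (x ⊕ 1/4) ⊗ (x ⊕ 1/4) ⊗ (x ⊕ 8)
Answer: roots = 1/4 (mult 4), 8 (mult 1)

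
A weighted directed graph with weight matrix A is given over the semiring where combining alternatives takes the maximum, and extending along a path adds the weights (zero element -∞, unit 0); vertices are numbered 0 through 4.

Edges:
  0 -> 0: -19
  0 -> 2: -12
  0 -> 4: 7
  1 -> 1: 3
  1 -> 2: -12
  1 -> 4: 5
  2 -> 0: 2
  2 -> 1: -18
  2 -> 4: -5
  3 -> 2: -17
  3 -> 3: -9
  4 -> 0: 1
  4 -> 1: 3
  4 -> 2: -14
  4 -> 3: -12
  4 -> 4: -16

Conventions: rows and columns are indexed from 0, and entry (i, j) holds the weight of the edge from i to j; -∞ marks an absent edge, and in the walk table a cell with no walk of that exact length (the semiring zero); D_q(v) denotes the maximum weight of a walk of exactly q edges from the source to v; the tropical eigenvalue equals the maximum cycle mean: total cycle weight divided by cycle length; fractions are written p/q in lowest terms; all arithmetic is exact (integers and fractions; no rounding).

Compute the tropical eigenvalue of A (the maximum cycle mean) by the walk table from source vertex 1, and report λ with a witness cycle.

q=0: [-∞, 0, -∞, -∞, -∞]
q=1: [-∞, 3, -12, -∞, 5]
q=2: [6, 8, -9, -7, 8]
q=3: [9, 11, -4, -4, 13]
q=4: [14, 16, -1, 1, 16]
q=5: [17, 19, 4, 4, 21]
Optimal cycle mean attained by: cycle 0->4->0, total 7 + 1, length 2.
Answer: λ = 4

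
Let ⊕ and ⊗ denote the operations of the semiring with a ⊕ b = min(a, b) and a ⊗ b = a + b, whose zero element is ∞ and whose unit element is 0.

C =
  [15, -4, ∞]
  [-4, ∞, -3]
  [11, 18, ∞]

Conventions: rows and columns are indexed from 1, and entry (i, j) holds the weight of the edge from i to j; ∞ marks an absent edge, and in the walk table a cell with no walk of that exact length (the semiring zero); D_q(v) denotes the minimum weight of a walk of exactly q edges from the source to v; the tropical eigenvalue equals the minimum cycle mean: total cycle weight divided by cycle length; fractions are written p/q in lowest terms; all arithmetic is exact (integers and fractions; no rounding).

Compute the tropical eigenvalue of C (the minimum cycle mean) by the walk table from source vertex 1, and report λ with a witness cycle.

q=0: [0, ∞, ∞]
q=1: [15, -4, ∞]
q=2: [-8, 11, -7]
q=3: [4, -12, 8]
Optimal cycle mean attained by: cycle 1->2->1, total (-4) + (-4), length 2.
Answer: λ = -4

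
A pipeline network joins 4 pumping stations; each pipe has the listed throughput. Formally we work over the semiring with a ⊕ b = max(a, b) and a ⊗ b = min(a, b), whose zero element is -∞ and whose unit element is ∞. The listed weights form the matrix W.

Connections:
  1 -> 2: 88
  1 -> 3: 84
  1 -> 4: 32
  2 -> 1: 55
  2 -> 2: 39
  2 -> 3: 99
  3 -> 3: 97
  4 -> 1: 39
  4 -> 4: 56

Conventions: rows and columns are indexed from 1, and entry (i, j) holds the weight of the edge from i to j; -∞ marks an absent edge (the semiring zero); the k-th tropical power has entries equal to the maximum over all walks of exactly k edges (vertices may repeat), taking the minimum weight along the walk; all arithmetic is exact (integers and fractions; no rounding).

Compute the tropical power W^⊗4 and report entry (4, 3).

W^⊗2:
  [55, 39, 88, 32]
  [39, 55, 97, 32]
  [-∞, -∞, 97, -∞]
  [39, 39, 39, 56]
W^⊗3:
  [39, 55, 88, 32]
  [55, 39, 97, 32]
  [-∞, -∞, 97, -∞]
  [39, 39, 39, 56]
W^⊗4:
  [55, 39, 88, 32]
  [39, 55, 97, 32]
  [-∞, -∞, 97, -∞]
  [39, 39, 39, 56]
Key observation: the optimum is the walk 4->1->2->3->3, with weight 39 min 88 min 99 min 97 = 39.
Optimal value attained by: walk 4->1->2->3->3.
Answer: (W^⊗4)[4][3] = 39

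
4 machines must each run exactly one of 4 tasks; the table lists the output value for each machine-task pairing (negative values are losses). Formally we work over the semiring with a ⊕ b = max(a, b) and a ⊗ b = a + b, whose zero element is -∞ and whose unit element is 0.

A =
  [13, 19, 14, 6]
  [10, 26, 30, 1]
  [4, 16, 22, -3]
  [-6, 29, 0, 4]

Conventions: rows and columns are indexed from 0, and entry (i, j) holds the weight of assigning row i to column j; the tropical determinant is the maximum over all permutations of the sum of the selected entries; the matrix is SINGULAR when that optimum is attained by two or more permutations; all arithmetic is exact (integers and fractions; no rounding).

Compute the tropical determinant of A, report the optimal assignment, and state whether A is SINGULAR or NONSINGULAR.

σ = (0, 1, 2, 3): 13 + 26 + 22 + 4 = 65
σ = (0, 1, 3, 2): 13 + 26 + (-3) + 0 = 36
σ = (0, 2, 1, 3): 13 + 30 + 16 + 4 = 63
σ = (0, 2, 3, 1): 13 + 30 + (-3) + 29 = 69
σ = (0, 3, 1, 2): 13 + 1 + 16 + 0 = 30
σ = (0, 3, 2, 1): 13 + 1 + 22 + 29 = 65
σ = (1, 0, 2, 3): 19 + 10 + 22 + 4 = 55
σ = (1, 0, 3, 2): 19 + 10 + (-3) + 0 = 26
σ = (1, 2, 0, 3): 19 + 30 + 4 + 4 = 57
σ = (1, 2, 3, 0): 19 + 30 + (-3) + (-6) = 40
σ = (1, 3, 0, 2): 19 + 1 + 4 + 0 = 24
σ = (1, 3, 2, 0): 19 + 1 + 22 + (-6) = 36
σ = (2, 0, 1, 3): 14 + 10 + 16 + 4 = 44
σ = (2, 0, 3, 1): 14 + 10 + (-3) + 29 = 50
σ = (2, 1, 0, 3): 14 + 26 + 4 + 4 = 48
σ = (2, 1, 3, 0): 14 + 26 + (-3) + (-6) = 31
σ = (2, 3, 0, 1): 14 + 1 + 4 + 29 = 48
σ = (2, 3, 1, 0): 14 + 1 + 16 + (-6) = 25
σ = (3, 0, 1, 2): 6 + 10 + 16 + 0 = 32
σ = (3, 0, 2, 1): 6 + 10 + 22 + 29 = 67
σ = (3, 1, 0, 2): 6 + 26 + 4 + 0 = 36
σ = (3, 1, 2, 0): 6 + 26 + 22 + (-6) = 48
σ = (3, 2, 0, 1): 6 + 30 + 4 + 29 = 69
σ = (3, 2, 1, 0): 6 + 30 + 16 + (-6) = 46
Optimal value attained by: σ = (0, 2, 3, 1).
Answer: det⊕(A) = 69; verdict: SINGULAR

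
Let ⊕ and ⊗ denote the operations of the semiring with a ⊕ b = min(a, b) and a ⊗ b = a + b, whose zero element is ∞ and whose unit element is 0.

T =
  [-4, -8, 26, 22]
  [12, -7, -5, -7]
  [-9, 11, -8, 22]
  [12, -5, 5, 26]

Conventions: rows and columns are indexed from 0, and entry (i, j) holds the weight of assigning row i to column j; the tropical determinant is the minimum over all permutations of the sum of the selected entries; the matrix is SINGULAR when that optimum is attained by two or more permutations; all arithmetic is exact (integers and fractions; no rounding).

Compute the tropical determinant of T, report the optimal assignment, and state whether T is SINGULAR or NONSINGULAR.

σ = (0, 1, 2, 3): (-4) + (-7) + (-8) + 26 = 7
σ = (0, 1, 3, 2): (-4) + (-7) + 22 + 5 = 16
σ = (0, 2, 1, 3): (-4) + (-5) + 11 + 26 = 28
σ = (0, 2, 3, 1): (-4) + (-5) + 22 + (-5) = 8
σ = (0, 3, 1, 2): (-4) + (-7) + 11 + 5 = 5
σ = (0, 3, 2, 1): (-4) + (-7) + (-8) + (-5) = -24
σ = (1, 0, 2, 3): (-8) + 12 + (-8) + 26 = 22
σ = (1, 0, 3, 2): (-8) + 12 + 22 + 5 = 31
σ = (1, 2, 0, 3): (-8) + (-5) + (-9) + 26 = 4
σ = (1, 2, 3, 0): (-8) + (-5) + 22 + 12 = 21
σ = (1, 3, 0, 2): (-8) + (-7) + (-9) + 5 = -19
σ = (1, 3, 2, 0): (-8) + (-7) + (-8) + 12 = -11
σ = (2, 0, 1, 3): 26 + 12 + 11 + 26 = 75
σ = (2, 0, 3, 1): 26 + 12 + 22 + (-5) = 55
σ = (2, 1, 0, 3): 26 + (-7) + (-9) + 26 = 36
σ = (2, 1, 3, 0): 26 + (-7) + 22 + 12 = 53
σ = (2, 3, 0, 1): 26 + (-7) + (-9) + (-5) = 5
σ = (2, 3, 1, 0): 26 + (-7) + 11 + 12 = 42
σ = (3, 0, 1, 2): 22 + 12 + 11 + 5 = 50
σ = (3, 0, 2, 1): 22 + 12 + (-8) + (-5) = 21
σ = (3, 1, 0, 2): 22 + (-7) + (-9) + 5 = 11
σ = (3, 1, 2, 0): 22 + (-7) + (-8) + 12 = 19
σ = (3, 2, 0, 1): 22 + (-5) + (-9) + (-5) = 3
σ = (3, 2, 1, 0): 22 + (-5) + 11 + 12 = 40
Optimal value attained by: σ = (0, 3, 2, 1).
Answer: det⊕(T) = -24; verdict: NONSINGULAR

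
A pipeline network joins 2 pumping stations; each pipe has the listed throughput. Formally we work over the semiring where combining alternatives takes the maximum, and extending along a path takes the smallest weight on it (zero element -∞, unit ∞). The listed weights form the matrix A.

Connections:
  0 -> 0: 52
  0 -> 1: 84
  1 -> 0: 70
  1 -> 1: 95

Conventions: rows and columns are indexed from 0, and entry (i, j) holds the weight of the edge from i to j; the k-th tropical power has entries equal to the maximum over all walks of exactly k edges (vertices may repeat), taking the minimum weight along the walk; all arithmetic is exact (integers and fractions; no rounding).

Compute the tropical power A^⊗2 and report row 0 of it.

A^⊗2:
  [70, 84]
  [70, 95]
Answer: row 0 of A^⊗2 = [70, 84]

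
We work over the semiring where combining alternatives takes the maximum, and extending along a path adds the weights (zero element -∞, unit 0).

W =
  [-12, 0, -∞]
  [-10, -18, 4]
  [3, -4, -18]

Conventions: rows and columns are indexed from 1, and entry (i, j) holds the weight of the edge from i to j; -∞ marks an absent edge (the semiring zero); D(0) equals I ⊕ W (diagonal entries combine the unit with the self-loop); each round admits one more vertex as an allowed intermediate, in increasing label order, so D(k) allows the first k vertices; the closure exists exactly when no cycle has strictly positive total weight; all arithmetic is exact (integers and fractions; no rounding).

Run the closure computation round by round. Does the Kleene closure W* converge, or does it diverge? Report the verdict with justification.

D(0):
  [0, 0, -∞]
  [-10, 0, 4]
  [3, -4, 0]
D(1):
  [0, 0, -∞]
  [-10, 0, 4]
  [3, 3, 0]
Detection: at round 2, diagonal entry (3, 3) turns strictly positive.
Key observation: the cycle 3->1->2->3 has total weight 3 + 0 + 4, which is strictly positive.
Answer: DIVERGES — positive cycle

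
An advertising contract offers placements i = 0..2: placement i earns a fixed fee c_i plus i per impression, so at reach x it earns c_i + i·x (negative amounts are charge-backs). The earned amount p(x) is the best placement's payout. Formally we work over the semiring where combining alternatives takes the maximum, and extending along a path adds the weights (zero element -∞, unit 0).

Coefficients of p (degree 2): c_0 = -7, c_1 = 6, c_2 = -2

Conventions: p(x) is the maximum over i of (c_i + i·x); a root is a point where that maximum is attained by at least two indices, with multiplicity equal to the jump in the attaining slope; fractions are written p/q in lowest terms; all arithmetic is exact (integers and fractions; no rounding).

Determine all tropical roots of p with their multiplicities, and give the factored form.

hull edge (i=0, c=-7) to (i=1, c=6): slope 13, span 1
hull edge (i=1, c=6) to (i=2, c=-2): slope -8, span 1
Factored form: p(x) = -2 ⊗ (x ⊕ (-13)) ⊗ (x ⊕ 8)
Answer: roots = -13 (mult 1), 8 (mult 1)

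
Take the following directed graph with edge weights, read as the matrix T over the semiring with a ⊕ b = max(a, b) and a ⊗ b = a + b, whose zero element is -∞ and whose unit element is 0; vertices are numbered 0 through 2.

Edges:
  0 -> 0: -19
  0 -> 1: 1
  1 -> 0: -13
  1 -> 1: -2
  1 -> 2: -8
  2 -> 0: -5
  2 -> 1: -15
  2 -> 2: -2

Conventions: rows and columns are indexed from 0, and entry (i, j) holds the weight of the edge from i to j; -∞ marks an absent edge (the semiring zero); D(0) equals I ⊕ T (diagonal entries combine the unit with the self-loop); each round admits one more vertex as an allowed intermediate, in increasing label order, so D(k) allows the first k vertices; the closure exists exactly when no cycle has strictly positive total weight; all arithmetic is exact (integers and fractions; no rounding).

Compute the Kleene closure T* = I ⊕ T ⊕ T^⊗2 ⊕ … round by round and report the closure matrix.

D(0):
  [0, 1, -∞]
  [-13, 0, -8]
  [-5, -15, 0]
D(1):
  [0, 1, -∞]
  [-13, 0, -8]
  [-5, -4, 0]
D(2):
  [0, 1, -7]
  [-13, 0, -8]
  [-5, -4, 0]
D(3):
  [0, 1, -7]
  [-13, 0, -8]
  [-5, -4, 0]
Answer: T* = [[0, 1, -7], [-13, 0, -8], [-5, -4, 0]]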